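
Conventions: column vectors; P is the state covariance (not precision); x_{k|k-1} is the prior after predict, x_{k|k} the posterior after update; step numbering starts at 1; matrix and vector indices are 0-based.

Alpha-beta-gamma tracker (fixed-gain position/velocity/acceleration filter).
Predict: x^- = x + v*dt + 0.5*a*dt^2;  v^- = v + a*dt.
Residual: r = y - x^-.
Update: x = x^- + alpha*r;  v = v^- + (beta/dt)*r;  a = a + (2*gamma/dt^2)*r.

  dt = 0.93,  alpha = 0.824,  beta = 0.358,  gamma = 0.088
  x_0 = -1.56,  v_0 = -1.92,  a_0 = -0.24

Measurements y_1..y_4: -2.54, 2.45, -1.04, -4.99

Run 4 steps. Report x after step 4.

step 1: x_pred=-3.4494  r=0.9094  x^+=-2.7001  v^+=-1.7931  a^+=-0.0549
step 2: x_pred=-4.3914  r=6.8414  x^+=1.2459  v^+=0.7893  a^+=1.3372
step 3: x_pred=2.5583  r=-3.5983  x^+=-0.4067  v^+=0.6478  a^+=0.6050
step 4: x_pred=0.4574  r=-5.4474  x^+=-4.0313  v^+=-0.8865  a^+=-0.5035

x_post = -4.0313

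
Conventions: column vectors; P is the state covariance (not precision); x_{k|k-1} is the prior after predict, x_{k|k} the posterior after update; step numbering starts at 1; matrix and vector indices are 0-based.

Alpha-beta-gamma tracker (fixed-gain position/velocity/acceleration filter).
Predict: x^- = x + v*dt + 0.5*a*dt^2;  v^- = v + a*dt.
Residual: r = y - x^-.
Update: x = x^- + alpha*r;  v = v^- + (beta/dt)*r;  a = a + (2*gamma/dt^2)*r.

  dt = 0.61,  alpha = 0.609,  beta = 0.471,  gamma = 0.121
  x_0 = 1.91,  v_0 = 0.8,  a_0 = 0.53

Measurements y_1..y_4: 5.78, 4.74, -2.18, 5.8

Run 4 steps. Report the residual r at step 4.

resid = 7.3785

step 1: x_pred=2.4966  r=3.2834  x^+=4.4962  v^+=3.6585  a^+=2.6654
step 2: x_pred=7.2238  r=-2.4838  x^+=5.7112  v^+=3.3666  a^+=1.0500
step 3: x_pred=7.9601  r=-10.1401  x^+=1.7848  v^+=-3.8224  a^+=-5.5447
step 4: x_pred=-1.5785  r=7.3785  x^+=2.9150  v^+=-1.5075  a^+=-0.7461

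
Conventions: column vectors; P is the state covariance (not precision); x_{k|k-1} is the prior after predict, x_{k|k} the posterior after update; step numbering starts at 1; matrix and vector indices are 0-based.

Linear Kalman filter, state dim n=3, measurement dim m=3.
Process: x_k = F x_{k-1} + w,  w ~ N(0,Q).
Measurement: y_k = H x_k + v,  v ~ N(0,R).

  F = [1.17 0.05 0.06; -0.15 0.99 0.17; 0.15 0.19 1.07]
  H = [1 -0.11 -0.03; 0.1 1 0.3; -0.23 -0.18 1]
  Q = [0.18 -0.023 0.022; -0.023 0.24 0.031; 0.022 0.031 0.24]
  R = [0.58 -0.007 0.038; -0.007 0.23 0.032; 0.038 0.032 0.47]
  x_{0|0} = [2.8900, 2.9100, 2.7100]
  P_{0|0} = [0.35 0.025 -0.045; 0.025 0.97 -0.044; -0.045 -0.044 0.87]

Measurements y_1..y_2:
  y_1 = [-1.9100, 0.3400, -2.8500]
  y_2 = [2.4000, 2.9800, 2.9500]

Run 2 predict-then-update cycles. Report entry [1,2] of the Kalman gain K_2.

step 1: x^-=[3.6894, 2.9081, 3.8861]  P^-=[0.6610 -0.0103 0.0946; -0.0103 1.2038 0.3249; 0.0946 0.3249 1.2480]  S=[1.2554 -0.0871 -0.0647; -0.0871 1.7513 0.4874; -0.0647 0.4874 1.6307]  K=[0.5291 0.0851 -0.0385; -0.0757 0.7860 -0.1701; 0.0664 0.2269 0.6510]  nu=[-5.1629, -4.1029, -5.3641]  x^+=[0.8151, 0.9864, -0.8794]  P^+=[0.3029 -0.0360 0.0679; -0.0360 0.1891 -0.0319; 0.0679 -0.0319 0.3256]
step 2: x^-=[0.9502, 0.7048, -0.6313]  P^-=[0.6014 -0.0942 0.1731; -0.0942 0.4380 0.0706; 0.1731 0.0706 0.6332]  S=[1.1981 -0.0469 0.0709; -0.0469 0.7649 0.2248; 0.0709 0.2248 1.0363]  K=[0.5082 0.0535 0.0036; -0.0897 0.6162 -0.1146; 0.1009 0.2209 0.5055]  nu=[1.5084, 2.3696, 3.9267]  x^+=[1.8576, 1.5797, 2.0293]  P^+=[0.2920 -0.0449 0.0818; -0.0449 0.1495 -0.0210; 0.0818 -0.0210 0.2635]

K[1,2] = -0.1146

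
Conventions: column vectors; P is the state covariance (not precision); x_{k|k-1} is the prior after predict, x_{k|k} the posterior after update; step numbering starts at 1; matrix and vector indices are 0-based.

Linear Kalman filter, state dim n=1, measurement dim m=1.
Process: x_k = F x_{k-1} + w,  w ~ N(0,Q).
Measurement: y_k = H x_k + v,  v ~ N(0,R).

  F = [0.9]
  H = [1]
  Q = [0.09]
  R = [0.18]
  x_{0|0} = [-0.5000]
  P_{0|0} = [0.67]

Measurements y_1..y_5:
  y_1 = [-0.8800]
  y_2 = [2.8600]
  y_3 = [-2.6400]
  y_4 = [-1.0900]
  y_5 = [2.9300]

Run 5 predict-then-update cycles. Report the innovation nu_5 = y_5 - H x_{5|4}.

innov = [3.7000]

step 1: x^-=[-0.4500]  P^-=[0.6327]  S=[0.8127]  K=[0.7785]  nu=[-0.4300]  x^+=[-0.7848]  P^+=[0.1401]
step 2: x^-=[-0.7063]  P^-=[0.2035]  S=[0.3835]  K=[0.5306]  nu=[3.5663]  x^+=[1.1862]  P^+=[0.0955]
step 3: x^-=[1.0675]  P^-=[0.1674]  S=[0.3474]  K=[0.4818]  nu=[-3.7075]  x^+=[-0.7188]  P^+=[0.0867]
step 4: x^-=[-0.6469]  P^-=[0.1602]  S=[0.3402]  K=[0.4710]  nu=[-0.4431]  x^+=[-0.8556]  P^+=[0.0848]
step 5: x^-=[-0.7700]  P^-=[0.1587]  S=[0.3387]  K=[0.4685]  nu=[3.7000]  x^+=[0.9634]  P^+=[0.0843]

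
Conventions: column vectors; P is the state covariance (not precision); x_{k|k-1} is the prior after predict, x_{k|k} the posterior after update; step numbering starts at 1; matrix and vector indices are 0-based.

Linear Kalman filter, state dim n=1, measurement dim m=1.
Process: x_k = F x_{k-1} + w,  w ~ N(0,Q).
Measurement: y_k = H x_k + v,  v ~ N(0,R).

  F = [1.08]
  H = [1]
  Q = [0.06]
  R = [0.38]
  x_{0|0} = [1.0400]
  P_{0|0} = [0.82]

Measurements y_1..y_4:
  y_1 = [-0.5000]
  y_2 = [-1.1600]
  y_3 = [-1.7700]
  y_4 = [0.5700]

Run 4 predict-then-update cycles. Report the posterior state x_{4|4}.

x_post = [-0.5147]

step 1: x^-=[1.1232]  P^-=[1.0164]  S=[1.3964]  K=[0.7279]  nu=[-1.6232]  x^+=[-0.0583]  P^+=[0.2766]
step 2: x^-=[-0.0630]  P^-=[0.3826]  S=[0.7626]  K=[0.5017]  nu=[-1.0970]  x^+=[-0.6134]  P^+=[0.1907]
step 3: x^-=[-0.6624]  P^-=[0.2824]  S=[0.6624]  K=[0.4263]  nu=[-1.1076]  x^+=[-1.1346]  P^+=[0.1620]
step 4: x^-=[-1.2254]  P^-=[0.2490]  S=[0.6290]  K=[0.3958]  nu=[1.7954]  x^+=[-0.5147]  P^+=[0.1504]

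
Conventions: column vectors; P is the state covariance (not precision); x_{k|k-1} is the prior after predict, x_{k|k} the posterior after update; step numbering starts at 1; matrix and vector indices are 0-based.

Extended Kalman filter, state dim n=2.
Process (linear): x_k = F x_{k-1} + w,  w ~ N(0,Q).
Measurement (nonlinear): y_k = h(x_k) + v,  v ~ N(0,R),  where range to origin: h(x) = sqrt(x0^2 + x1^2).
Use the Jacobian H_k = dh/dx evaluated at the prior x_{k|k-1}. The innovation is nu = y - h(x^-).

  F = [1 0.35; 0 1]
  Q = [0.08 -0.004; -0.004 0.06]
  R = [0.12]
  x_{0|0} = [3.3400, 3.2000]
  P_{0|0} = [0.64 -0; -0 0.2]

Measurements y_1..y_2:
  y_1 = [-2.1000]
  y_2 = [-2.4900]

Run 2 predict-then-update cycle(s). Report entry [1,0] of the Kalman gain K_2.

K[1,0] = 0.4749

step 1: x^-=[4.4600, 3.2000]  P^-=[0.7445 0.0660; 0.0660 0.2600]  H_jac=[0.8125 0.5830]  S=[0.7624]  K=[0.8439; 0.2692]  nu=[-7.5892]  x^+=[-1.9447, 1.1573]  P^+=[0.2015 -0.1072; -0.1072 0.2048]
step 2: x^-=[-1.5397, 1.1573]  P^-=[0.2316 -0.0395; -0.0395 0.2648]  H_jac=[-0.7994 0.6009]  S=[0.4015]  K=[-0.5202; 0.4749]  nu=[-4.4161]  x^+=[0.7575, -0.9397]  P^+=[0.1230 0.0597; 0.0597 0.1742]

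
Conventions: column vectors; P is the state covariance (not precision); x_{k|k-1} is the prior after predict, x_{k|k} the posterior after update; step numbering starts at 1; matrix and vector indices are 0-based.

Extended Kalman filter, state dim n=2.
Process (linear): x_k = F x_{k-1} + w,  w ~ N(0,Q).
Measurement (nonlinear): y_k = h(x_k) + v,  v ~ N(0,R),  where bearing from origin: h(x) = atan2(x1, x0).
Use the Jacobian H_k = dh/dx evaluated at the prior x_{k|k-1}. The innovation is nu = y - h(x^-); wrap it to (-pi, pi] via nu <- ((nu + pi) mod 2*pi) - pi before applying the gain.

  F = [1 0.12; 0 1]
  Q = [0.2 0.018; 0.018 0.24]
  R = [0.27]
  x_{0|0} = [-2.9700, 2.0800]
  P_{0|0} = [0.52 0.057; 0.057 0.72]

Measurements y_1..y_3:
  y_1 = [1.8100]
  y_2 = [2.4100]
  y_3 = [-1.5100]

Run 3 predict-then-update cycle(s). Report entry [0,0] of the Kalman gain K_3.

K[0,0] = -0.6887

step 1: x^-=[-2.7204, 2.0800]  P^-=[0.7440 0.1614; 0.1614 0.9600]  H_jac=[-0.1774 -0.2320]  S=[0.3584]  K=[-0.4728; -0.7013]  nu=[-0.6788]  x^+=[-2.3995, 2.5561]  P^+=[0.6640 0.0426; 0.0426 0.7837]
step 2: x^-=[-2.0928, 2.5561]  P^-=[0.8855 0.1546; 0.1546 1.0237]  H_jac=[-0.2342 -0.1918]  S=[0.3701]  K=[-0.6405; -0.6283]  nu=[0.1531]  x^+=[-2.1908, 2.4599]  P^+=[0.7336 0.0057; 0.0057 0.8776]
step 3: x^-=[-1.8957, 2.4599]  P^-=[0.9476 0.1290; 0.1290 1.1176]  H_jac=[-0.2551 -0.1966]  S=[0.3878]  K=[-0.6887; -0.6514]  nu=[2.5458]  x^+=[-3.6490, 0.8016]  P^+=[0.7637 -0.0449; -0.0449 0.9531]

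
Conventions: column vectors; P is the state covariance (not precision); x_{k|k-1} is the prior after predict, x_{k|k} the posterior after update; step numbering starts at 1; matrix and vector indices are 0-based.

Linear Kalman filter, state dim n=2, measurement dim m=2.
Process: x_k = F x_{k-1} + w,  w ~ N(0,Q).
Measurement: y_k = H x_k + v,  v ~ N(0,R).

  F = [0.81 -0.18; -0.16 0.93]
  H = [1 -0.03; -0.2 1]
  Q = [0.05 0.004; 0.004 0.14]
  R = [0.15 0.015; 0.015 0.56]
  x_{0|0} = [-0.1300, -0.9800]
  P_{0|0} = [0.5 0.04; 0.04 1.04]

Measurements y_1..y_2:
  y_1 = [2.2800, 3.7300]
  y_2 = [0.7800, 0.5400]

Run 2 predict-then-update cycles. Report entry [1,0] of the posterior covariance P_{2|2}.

step 1: x^-=[0.0711, -0.8906]  P^-=[0.4001 -0.2036; -0.2036 1.0404]  S=[0.5632 -0.3011; -0.3011 1.6978]  K=[0.6980 -0.0433; -0.0846 0.6218]  nu=[2.1822, 4.6348]  x^+=[1.3938, 1.8066]  P^+=[0.1043 0.0071; 0.0071 0.3483]
step 2: x^-=[0.8038, 1.4571]  P^-=[0.1276 -0.0623; -0.0623 0.4418]  S=[0.2818 -0.0864; -0.0864 1.0319]  K=[0.4449 -0.0478; -0.1365 0.4288]  nu=[0.0199, -0.7564]  x^+=[0.8488, 1.1301]  P^+=[0.0658 -0.0069; -0.0069 0.2367]

P_post[1,0] = -0.0069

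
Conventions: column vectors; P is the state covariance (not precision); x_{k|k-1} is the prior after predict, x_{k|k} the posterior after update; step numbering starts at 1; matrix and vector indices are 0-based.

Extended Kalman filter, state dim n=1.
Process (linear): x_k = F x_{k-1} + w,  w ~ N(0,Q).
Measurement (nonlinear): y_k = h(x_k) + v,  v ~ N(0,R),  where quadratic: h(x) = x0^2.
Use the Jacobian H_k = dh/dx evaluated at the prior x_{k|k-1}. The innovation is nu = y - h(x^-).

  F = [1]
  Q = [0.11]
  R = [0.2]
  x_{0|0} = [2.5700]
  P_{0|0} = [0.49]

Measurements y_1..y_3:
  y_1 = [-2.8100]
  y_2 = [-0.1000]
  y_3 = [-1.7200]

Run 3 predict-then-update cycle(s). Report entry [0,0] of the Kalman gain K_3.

step 1: x^-=[2.5700]  P^-=[0.6000]  H_jac=[5.1400]  S=[16.0518]  K=[0.1921]  nu=[-9.4149]  x^+=[0.7611]  P^+=[0.0075]
step 2: x^-=[0.7611]  P^-=[0.1175]  H_jac=[1.5223]  S=[0.4722]  K=[0.3787]  nu=[-0.6793]  x^+=[0.5039]  P^+=[0.0498]
step 3: x^-=[0.5039]  P^-=[0.1598]  H_jac=[1.0078]  S=[0.3622]  K=[0.4444]  nu=[-1.9739]  x^+=[-0.3734]  P^+=[0.0882]

K[0,0] = 0.4444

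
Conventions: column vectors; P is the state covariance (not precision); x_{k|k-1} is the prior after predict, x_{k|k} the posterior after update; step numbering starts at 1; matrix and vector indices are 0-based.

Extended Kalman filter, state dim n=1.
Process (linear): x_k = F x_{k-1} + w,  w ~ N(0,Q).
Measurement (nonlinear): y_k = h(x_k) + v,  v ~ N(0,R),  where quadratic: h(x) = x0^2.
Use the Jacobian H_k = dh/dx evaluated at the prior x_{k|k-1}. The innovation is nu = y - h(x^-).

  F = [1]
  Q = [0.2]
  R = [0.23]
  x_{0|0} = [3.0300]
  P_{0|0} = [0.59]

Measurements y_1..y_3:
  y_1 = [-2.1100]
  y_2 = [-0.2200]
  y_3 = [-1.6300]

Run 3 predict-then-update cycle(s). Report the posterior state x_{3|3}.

x_post = [-0.3778]

step 1: x^-=[3.0300]  P^-=[0.7900]  H_jac=[6.0600]  S=[29.2416]  K=[0.1637]  nu=[-11.2909]  x^+=[1.1815]  P^+=[0.0062]
step 2: x^-=[1.1815]  P^-=[0.2062]  H_jac=[2.3629]  S=[1.3814]  K=[0.3527]  nu=[-1.6159]  x^+=[0.6115]  P^+=[0.0343]
step 3: x^-=[0.6115]  P^-=[0.2343]  H_jac=[1.2230]  S=[0.5805]  K=[0.4937]  nu=[-2.0039]  x^+=[-0.3778]  P^+=[0.0928]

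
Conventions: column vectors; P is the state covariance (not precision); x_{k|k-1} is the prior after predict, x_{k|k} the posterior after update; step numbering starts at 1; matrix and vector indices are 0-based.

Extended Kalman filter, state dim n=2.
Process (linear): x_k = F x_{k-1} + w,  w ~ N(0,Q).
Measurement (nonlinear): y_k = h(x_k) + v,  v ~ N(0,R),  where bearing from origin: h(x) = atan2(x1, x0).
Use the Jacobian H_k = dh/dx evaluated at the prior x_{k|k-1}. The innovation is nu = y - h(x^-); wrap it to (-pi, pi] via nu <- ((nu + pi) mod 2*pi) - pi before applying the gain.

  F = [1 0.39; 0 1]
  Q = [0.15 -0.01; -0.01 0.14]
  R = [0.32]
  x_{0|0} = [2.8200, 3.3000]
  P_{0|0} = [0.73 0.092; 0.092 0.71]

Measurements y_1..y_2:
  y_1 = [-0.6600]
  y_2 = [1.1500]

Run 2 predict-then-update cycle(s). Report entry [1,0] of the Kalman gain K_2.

K[1,0] = 0.2517

step 1: x^-=[4.1070, 3.3000]  P^-=[1.0598 0.3589; 0.3589 0.8500]  H_jac=[-0.1189 0.1480]  S=[0.3410]  K=[-0.2138; 0.2437]  nu=[-1.3369]  x^+=[4.3928, 2.9742]  P^+=[1.0442 0.3767; 0.3767 0.8297]
step 2: x^-=[5.5527, 2.9742]  P^-=[1.6142 0.6903; 0.6903 0.9697]  H_jac=[-0.0750 0.1399]  S=[0.3336]  K=[-0.0731; 0.2517]  nu=[0.6583]  x^+=[5.5046, 3.1399]  P^+=[1.6124 0.6964; 0.6964 0.9486]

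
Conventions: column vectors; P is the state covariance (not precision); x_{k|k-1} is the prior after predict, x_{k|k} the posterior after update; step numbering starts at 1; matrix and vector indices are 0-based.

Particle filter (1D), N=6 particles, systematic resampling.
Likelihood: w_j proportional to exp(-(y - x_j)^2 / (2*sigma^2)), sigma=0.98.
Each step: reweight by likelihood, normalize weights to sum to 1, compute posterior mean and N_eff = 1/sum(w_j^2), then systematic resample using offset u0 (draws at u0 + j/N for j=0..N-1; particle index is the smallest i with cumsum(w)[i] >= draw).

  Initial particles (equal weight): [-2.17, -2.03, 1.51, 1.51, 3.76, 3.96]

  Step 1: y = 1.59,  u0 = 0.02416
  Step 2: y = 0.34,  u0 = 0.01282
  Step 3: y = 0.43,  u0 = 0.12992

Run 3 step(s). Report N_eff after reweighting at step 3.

N_eff = 6.0000

step 1: w=[0.0003, 0.0005, 0.4668, 0.4668, 0.0404, 0.0252]  mean=1.6595  Neff=2.2824  idx=[2, 2, 2, 3, 3, 3]
step 2: w=[0.1667, 0.1667, 0.1667, 0.1667, 0.1667, 0.1667]  mean=1.5100  Neff=6.0000  idx=[0, 1, 2, 3, 4, 5]
step 3: w=[0.1667, 0.1667, 0.1667, 0.1667, 0.1667, 0.1667]  mean=1.5100  Neff=6.0000  idx=[0, 1, 2, 3, 4, 5]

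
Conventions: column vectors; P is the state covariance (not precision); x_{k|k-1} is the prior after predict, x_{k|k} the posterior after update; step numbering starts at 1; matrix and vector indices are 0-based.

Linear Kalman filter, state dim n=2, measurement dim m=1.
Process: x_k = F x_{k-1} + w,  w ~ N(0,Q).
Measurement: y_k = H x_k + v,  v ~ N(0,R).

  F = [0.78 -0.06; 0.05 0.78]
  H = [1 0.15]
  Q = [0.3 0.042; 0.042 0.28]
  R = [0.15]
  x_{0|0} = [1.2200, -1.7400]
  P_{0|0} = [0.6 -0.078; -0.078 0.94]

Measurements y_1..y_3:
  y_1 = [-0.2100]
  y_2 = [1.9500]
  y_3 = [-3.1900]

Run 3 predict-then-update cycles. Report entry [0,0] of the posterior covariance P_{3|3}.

P_post[0,0] = 0.1195

step 1: x^-=[1.0560, -1.2962]  P^-=[0.6757 -0.0258; -0.0258 0.8473]  S=[0.8370]  K=[0.8026; 0.1210]  nu=[-1.0716]  x^+=[0.1959, -1.4259]  P^+=[0.1365 -0.1071; -0.1071 0.8351]
step 2: x^-=[0.2384, -1.1024]  P^-=[0.3961 -0.0566; -0.0566 0.7800]  S=[0.5466]  K=[0.7090; 0.1105]  nu=[1.8770]  x^+=[1.5692, -0.8950]  P^+=[0.1213 -0.0994; -0.0994 0.7734]
step 3: x^-=[1.2777, -0.6196]  P^-=[0.3859 -0.0497; -0.0497 0.7431]  S=[0.5377]  K=[0.7038; 0.1149]  nu=[-4.3747]  x^+=[-1.8012, -1.1224]  P^+=[0.1195 -0.0932; -0.0932 0.7360]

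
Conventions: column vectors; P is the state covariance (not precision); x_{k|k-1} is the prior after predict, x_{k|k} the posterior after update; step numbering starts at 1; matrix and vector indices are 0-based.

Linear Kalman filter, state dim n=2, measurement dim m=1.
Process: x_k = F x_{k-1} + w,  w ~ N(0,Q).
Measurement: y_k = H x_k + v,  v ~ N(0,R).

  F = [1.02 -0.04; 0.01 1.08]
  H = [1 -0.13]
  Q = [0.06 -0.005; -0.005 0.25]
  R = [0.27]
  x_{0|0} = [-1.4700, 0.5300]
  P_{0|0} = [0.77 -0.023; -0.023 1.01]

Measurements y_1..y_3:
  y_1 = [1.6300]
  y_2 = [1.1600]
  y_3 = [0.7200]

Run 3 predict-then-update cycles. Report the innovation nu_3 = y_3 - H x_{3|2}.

step 1: x^-=[-1.5206, 0.5577]  P^-=[0.8646 -0.0661; -0.0661 1.4276]  S=[1.1759]  K=[0.7426; -0.2140]  nu=[3.2231]  x^+=[0.8728, -0.1322]  P^+=[0.2162 0.1208; 0.1208 1.3738]
step 2: x^-=[0.8955, -0.1340]  P^-=[0.2773 0.0709; 0.0709 1.8550]  S=[0.5602]  K=[0.4785; -0.3039]  nu=[0.2471]  x^+=[1.0137, -0.2091]  P^+=[0.1490 0.1524; 0.1524 1.8032]
step 3: x^-=[1.0424, -0.2157]  P^-=[0.2055 0.0864; 0.0864 2.3566]  S=[0.4928]  K=[0.3941; -0.4463]  nu=[-0.3504]  x^+=[0.9043, -0.0593]  P^+=[0.1289 0.1731; 0.1731 2.2584]

innov = [-0.3504]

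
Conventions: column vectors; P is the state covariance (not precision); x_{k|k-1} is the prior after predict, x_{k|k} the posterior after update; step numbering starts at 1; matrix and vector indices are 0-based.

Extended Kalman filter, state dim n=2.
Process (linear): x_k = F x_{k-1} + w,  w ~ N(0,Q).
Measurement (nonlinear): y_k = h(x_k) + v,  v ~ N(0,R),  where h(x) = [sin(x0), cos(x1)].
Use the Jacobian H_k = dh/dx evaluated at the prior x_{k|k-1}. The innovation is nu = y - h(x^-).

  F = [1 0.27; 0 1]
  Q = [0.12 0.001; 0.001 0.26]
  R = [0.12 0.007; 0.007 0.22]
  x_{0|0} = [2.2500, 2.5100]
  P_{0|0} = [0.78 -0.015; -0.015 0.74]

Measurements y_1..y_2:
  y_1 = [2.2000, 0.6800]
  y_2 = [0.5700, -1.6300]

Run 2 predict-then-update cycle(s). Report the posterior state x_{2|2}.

x_post = [1.5055, 2.6938]

step 1: x^-=[2.9277, 2.5100]  P^-=[0.9458 0.1858; 0.1858 1.0000]  H_jac=[-0.9772 0.0000; 0.0000 -0.5904]  S=[1.0232 0.1142; 0.1142 0.5686]  K=[-0.9020 -0.0118; -0.0630 -1.0257]  nu=[1.9877, 1.4871]  x^+=[1.1173, 0.8595]  P^+=[0.1108 0.0151; 0.0151 0.3829]
step 2: x^-=[1.3493, 0.8595]  P^-=[0.2669 0.1195; 0.1195 0.6429]  H_jac=[0.2197 0.0000; 0.0000 -0.7575]  S=[0.1329 -0.0129; -0.0129 0.5889]  K=[0.4272 -0.1443; 0.1176 -0.8244]  nu=[-0.4056, -2.2828]  x^+=[1.5055, 2.6938]  P^+=[0.2288 0.0380; 0.0380 0.2383]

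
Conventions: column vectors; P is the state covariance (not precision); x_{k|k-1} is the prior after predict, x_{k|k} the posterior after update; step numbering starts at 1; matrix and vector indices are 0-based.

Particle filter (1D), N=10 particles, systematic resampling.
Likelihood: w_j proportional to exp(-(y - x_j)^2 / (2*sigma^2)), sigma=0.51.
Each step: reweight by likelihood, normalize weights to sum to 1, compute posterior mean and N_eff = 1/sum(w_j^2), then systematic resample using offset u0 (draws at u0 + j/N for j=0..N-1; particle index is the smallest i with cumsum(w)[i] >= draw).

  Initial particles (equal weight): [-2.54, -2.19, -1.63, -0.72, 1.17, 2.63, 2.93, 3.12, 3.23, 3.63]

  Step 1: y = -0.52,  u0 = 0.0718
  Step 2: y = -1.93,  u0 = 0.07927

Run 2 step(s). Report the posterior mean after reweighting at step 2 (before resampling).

post_mean = -1.2744

step 1: w=[0.0004, 0.0046, 0.0910, 0.9000, 0.0040, 0.0000, 0.0000, 0.0000, 0.0000, 0.0000]  mean=-0.8026  Neff=1.2219  idx=[2, 3, 3, 3, 3, 3, 3, 3, 3, 3]
step 2: w=[0.6093, 0.0434, 0.0434, 0.0434, 0.0434, 0.0434, 0.0434, 0.0434, 0.0434, 0.0434]  mean=-1.2744  Neff=2.5761  idx=[0, 0, 0, 0, 0, 0, 2, 4, 7, 9]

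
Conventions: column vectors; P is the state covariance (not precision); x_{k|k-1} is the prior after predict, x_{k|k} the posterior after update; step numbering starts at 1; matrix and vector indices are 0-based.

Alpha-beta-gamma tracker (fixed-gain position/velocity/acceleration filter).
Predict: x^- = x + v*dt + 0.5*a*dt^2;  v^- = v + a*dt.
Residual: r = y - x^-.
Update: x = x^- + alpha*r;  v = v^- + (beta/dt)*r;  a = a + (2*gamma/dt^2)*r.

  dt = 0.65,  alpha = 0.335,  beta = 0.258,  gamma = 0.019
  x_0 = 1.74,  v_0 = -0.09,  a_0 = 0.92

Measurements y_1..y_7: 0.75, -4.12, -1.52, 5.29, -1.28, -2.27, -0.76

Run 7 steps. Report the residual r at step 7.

resid = -1.1236

step 1: x_pred=1.8759  r=-1.1259  x^+=1.4987  v^+=0.0611  a^+=0.8187
step 2: x_pred=1.7114  r=-5.8314  x^+=-0.2421  v^+=-1.7213  a^+=0.2943
step 3: x_pred=-1.2988  r=-0.2212  x^+=-1.3729  v^+=-1.6178  a^+=0.2744
step 4: x_pred=-2.3665  r=7.6565  x^+=0.1984  v^+=1.5996  a^+=0.9630
step 5: x_pred=1.4416  r=-2.7216  x^+=0.5298  v^+=1.1453  a^+=0.7182
step 6: x_pred=1.4260  r=-3.6960  x^+=0.1878  v^+=0.1451  a^+=0.3858
step 7: x_pred=0.3636  r=-1.1236  x^+=-0.0128  v^+=-0.0501  a^+=0.2847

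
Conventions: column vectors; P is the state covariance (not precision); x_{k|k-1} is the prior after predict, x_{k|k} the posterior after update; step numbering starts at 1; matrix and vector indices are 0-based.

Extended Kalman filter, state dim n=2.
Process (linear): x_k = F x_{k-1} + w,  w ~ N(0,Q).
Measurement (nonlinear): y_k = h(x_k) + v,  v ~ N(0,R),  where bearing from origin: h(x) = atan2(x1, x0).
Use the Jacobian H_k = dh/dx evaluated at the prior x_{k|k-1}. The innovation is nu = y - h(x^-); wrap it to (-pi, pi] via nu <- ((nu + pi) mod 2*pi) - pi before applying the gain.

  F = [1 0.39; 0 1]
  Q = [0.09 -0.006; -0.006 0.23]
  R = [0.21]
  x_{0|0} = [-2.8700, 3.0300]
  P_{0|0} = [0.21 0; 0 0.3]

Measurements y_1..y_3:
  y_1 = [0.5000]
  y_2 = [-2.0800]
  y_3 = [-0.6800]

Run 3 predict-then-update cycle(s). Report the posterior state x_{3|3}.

step 1: x^-=[-1.6883, 3.0300]  P^-=[0.3456 0.1110; 0.1110 0.5300]  H_jac=[-0.2518 -0.1403]  S=[0.2502]  K=[-0.4101; -0.4090]  nu=[-1.5791]  x^+=[-1.0406, 3.6758]  P^+=[0.3035 0.0690; 0.0690 0.4882]
step 2: x^-=[0.3930, 3.6758]  P^-=[0.5216 0.2534; 0.2534 0.7182]  H_jac=[-0.2690 0.0288]  S=[0.2444]  K=[-0.5442; -0.1944]  nu=[2.7389]  x^+=[-1.0976, 3.1434]  P^+=[0.4492 0.2276; 0.2276 0.7089]
step 3: x^-=[0.1283, 3.1434]  P^-=[0.8246 0.4980; 0.4980 0.9389]  H_jac=[-0.3176 0.0130]  S=[0.2892]  K=[-0.8831; -0.5048]  nu=[-2.2100]  x^+=[2.0800, 4.2590]  P^+=[0.5990 0.3691; 0.3691 0.8652]

x_post = [2.0800, 4.2590]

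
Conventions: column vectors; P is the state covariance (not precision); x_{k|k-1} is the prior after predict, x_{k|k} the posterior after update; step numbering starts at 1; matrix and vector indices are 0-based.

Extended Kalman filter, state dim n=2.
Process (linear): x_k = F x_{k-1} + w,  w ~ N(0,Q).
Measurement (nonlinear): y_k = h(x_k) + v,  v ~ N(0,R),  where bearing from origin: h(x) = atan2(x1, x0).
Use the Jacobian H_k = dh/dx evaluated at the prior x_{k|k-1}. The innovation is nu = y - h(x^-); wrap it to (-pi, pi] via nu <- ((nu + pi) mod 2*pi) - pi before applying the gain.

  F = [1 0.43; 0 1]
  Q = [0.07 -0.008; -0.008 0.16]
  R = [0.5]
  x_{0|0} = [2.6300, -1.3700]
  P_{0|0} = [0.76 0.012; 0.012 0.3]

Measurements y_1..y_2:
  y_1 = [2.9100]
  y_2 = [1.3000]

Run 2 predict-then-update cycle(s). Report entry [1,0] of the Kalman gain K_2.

step 1: x^-=[2.0409, -1.3700]  P^-=[0.8958 0.1330; 0.1330 0.4600]  H_jac=[0.2267 0.3378]  S=[0.6189]  K=[0.4008; 0.2998]  nu=[-2.7820]  x^+=[0.9260, -2.2040]  P^+=[0.7964 0.0586; 0.0586 0.4044]
step 2: x^-=[-0.0217, -2.2040]  P^-=[0.9916 0.2245; 0.2245 0.5644]  H_jac=[0.4537 -0.0045]  S=[0.7032]  K=[0.6383; 0.1413]  nu=[2.8807]  x^+=[1.8170, -1.7970]  P^+=[0.7051 0.1611; 0.1611 0.5503]

K[1,0] = 0.1413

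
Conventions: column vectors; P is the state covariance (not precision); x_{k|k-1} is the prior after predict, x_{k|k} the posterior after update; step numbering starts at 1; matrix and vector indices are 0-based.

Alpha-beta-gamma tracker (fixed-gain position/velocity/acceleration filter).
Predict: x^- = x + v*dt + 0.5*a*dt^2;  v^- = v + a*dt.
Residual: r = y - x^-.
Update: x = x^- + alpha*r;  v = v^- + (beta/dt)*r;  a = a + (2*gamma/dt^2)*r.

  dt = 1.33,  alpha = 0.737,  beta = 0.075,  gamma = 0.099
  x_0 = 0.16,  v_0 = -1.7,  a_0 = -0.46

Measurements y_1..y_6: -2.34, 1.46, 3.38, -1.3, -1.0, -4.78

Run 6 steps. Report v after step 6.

step 1: x_pred=-2.5078  r=0.1678  x^+=-2.3841  v^+=-2.3023  a^+=-0.4412
step 2: x_pred=-5.8365  r=7.2965  x^+=-0.4590  v^+=-2.4777  a^+=0.3755
step 3: x_pred=-3.4222  r=6.8022  x^+=1.5910  v^+=-1.5947  a^+=1.1369
step 4: x_pred=0.4756  r=-1.7756  x^+=-0.8330  v^+=-0.1827  a^+=0.9382
step 5: x_pred=-0.2463  r=-0.7537  x^+=-0.8018  v^+=1.0225  a^+=0.8538
step 6: x_pred=1.3133  r=-6.0933  x^+=-3.1775  v^+=1.8144  a^+=0.1717

v_post = 1.8144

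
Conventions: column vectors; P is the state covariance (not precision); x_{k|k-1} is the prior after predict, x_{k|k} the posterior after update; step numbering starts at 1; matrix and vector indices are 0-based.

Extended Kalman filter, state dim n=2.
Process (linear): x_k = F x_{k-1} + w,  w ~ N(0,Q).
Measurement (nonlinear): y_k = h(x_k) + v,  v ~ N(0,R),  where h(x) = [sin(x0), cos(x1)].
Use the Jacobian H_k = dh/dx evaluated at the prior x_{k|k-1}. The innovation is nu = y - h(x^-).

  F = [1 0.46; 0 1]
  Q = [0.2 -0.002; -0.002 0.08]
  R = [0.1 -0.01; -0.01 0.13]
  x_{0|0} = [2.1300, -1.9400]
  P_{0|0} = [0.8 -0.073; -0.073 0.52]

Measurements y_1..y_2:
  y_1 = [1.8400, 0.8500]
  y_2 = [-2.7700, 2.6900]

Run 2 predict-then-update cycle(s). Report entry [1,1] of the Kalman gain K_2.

K[1,1] = 0.6082

step 1: x^-=[1.2376, -1.9400]  P^-=[1.0429 0.1642; 0.1642 0.6000]  H_jac=[0.3271 0.0000; 0.0000 0.9326]  S=[0.2116 0.0401; 0.0401 0.6519]  K=[1.5862 0.1374; 0.0923 0.8527]  nu=[0.8950, 1.2109]  x^+=[2.8236, -0.8249]  P^+=[0.4808 0.0021; 0.0021 0.1179]
step 2: x^-=[2.4442, -0.8249]  P^-=[0.7077 0.0544; 0.0544 0.1979]  H_jac=[-0.7665 0.0000; 0.0000 0.7344]  S=[0.5158 -0.0406; -0.0406 0.2367]  K=[-1.0526 -0.0119; -0.0329 0.6082]  nu=[-3.4122, 2.0113]  x^+=[6.0121, 0.5108]  P^+=[0.1372 0.0122; 0.0122 0.1081]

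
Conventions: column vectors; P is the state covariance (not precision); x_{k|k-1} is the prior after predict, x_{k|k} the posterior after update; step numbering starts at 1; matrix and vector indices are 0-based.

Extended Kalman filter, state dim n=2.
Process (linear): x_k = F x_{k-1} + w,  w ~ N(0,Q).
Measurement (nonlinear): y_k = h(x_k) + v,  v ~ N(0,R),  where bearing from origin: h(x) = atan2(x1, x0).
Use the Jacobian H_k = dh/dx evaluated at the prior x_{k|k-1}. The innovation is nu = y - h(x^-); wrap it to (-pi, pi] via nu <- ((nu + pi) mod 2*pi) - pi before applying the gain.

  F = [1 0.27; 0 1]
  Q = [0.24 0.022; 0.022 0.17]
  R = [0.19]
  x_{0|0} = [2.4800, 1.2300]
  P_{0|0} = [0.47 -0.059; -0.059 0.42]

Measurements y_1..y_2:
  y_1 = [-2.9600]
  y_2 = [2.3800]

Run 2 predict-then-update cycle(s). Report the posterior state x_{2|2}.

x_post = [1.9056, 3.5480]

step 1: x^-=[2.8121, 1.2300]  P^-=[0.7088 0.0764; 0.0764 0.5900]  H_jac=[-0.1306 0.2985]  S=[0.2487]  K=[-0.2804; 0.6680]  nu=[2.9109]  x^+=[1.9959, 3.1746]  P^+=[0.6892 0.1230; 0.1230 0.4790]
step 2: x^-=[2.8531, 3.1746]  P^-=[1.0305 0.2743; 0.2743 0.6490]  H_jac=[-0.1743 0.1566]  S=[0.2222]  K=[-0.6147; 0.2423]  nu=[1.5413]  x^+=[1.9056, 3.5480]  P^+=[0.9466 0.3074; 0.3074 0.6360]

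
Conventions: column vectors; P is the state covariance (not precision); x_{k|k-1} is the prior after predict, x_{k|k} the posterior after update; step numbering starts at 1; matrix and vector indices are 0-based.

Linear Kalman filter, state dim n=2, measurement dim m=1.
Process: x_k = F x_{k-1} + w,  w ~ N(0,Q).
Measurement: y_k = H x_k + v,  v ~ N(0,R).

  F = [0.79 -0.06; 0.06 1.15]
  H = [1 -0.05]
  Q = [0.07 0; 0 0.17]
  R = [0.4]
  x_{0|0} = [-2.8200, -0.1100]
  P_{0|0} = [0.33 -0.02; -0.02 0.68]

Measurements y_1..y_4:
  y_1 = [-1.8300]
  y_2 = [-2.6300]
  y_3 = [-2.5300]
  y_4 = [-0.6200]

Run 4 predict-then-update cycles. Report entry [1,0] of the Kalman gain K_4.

K[1,0] = -0.5840

step 1: x^-=[-2.2212, -0.2957]  P^-=[0.2803 -0.0494; -0.0494 1.0677]  S=[0.6879]  K=[0.4111; -0.1494]  nu=[0.3764]  x^+=[-2.0665, -0.3519]  P^+=[0.1641 -0.0071; -0.0071 1.0524]
step 2: x^-=[-1.6114, -0.5287]  P^-=[0.1769 -0.0713; -0.0713 1.5614]  S=[0.5879]  K=[0.3069; -0.2541]  nu=[-1.0450]  x^+=[-1.9321, -0.2632]  P^+=[0.1215 -0.0255; -0.0255 1.5234]
step 3: x^-=[-1.5106, -0.4186]  P^-=[0.1537 -0.1224; -0.1224 2.1817]  S=[0.5714]  K=[0.2797; -0.4051]  nu=[-1.0403]  x^+=[-1.8016, 0.0028]  P^+=[0.1090 -0.0576; -0.0576 2.0879]
step 4: x^-=[-1.4234, -0.1048]  P^-=[0.1510 -0.1911; -0.1911 2.9237]  S=[0.5774]  K=[0.2781; -0.5840]  nu=[0.7982]  x^+=[-1.2015, -0.5710]  P^+=[0.1064 -0.0973; -0.0973 2.7267]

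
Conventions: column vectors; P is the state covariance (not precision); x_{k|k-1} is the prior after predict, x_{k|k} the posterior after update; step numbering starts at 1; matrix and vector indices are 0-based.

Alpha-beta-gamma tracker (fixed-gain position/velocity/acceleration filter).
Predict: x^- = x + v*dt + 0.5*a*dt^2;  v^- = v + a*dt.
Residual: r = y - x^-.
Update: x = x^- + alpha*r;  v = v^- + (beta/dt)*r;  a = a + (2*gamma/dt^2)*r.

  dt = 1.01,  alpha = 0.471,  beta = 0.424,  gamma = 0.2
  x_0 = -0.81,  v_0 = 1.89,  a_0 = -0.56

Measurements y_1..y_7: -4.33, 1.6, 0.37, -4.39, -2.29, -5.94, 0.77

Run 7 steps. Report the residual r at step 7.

step 1: x_pred=0.8133  r=-5.1433  x^+=-1.6092  v^+=-0.8348  a^+=-2.5768
step 2: x_pred=-3.7666  r=5.3666  x^+=-1.2389  v^+=-1.1844  a^+=-0.4724
step 3: x_pred=-2.6761  r=3.0461  x^+=-1.2414  v^+=-0.3828  a^+=0.7220
step 4: x_pred=-1.2597  r=-3.1303  x^+=-2.7341  v^+=-0.9676  a^+=-0.5054
step 5: x_pred=-3.9692  r=1.6792  x^+=-3.1783  v^+=-0.7732  a^+=0.1530
step 6: x_pred=-3.8812  r=-2.0588  x^+=-4.8509  v^+=-1.4829  a^+=-0.6543
step 7: x_pred=-6.6824  r=7.4524  x^+=-3.1723  v^+=0.9847  a^+=2.2679

resid = 7.4524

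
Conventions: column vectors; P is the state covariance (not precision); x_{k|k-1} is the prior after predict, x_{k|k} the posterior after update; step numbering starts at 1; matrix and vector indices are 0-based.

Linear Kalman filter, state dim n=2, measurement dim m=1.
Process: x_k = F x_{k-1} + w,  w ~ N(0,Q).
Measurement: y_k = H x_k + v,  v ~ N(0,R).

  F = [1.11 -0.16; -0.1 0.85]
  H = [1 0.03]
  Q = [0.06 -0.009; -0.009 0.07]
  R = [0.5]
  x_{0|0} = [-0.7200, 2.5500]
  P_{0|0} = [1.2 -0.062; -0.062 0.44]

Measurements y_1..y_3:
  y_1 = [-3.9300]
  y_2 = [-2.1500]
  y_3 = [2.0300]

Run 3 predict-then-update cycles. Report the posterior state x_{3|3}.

x_post = [-1.1429, 1.2234]

step 1: x^-=[-1.2072, 2.2395]  P^-=[1.5718 -0.2615; -0.2615 0.4104]  S=[2.0565]  K=[0.7605; -0.1212]  nu=[-2.7900]  x^+=[-3.3290, 2.5776]  P^+=[0.3824 -0.0720; -0.0720 0.3802]
step 2: x^-=[-4.1076, 2.5239]  P^-=[0.5665 -0.1722; -0.1722 0.3608]  S=[1.0565]  K=[0.5313; -0.1528]  nu=[1.8819]  x^+=[-3.1077, 2.2363]  P^+=[0.2682 -0.0865; -0.0865 0.3361]
step 3: x^-=[-3.8074, 2.2117]  P^-=[0.4298 -0.1675; -0.1675 0.3302]  S=[0.9201]  K=[0.4617; -0.1712]  nu=[5.7711]  x^+=[-1.1429, 1.2234]  P^+=[0.2337 -0.0947; -0.0947 0.3033]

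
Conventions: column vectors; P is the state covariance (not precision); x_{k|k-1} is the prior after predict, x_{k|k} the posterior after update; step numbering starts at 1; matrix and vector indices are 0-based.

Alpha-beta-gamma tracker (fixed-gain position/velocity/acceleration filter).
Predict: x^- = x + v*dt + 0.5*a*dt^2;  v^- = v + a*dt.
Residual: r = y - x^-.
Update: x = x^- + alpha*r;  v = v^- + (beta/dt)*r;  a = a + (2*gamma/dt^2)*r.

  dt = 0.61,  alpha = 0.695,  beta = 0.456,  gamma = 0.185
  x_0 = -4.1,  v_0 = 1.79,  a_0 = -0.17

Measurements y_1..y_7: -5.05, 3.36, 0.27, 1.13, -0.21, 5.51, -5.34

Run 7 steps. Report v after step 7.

step 1: x_pred=-3.0397  r=-2.0103  x^+=-4.4369  v^+=0.1835  a^+=-2.1689
step 2: x_pred=-4.7284  r=8.0884  x^+=0.8930  v^+=4.9069  a^+=5.8739
step 3: x_pred=4.9791  r=-4.7091  x^+=1.7063  v^+=4.9698  a^+=1.1914
step 4: x_pred=4.9595  r=-3.8295  x^+=2.2980  v^+=2.8338  a^+=-2.6165
step 5: x_pred=3.5398  r=-3.7498  x^+=0.9337  v^+=-1.5654  a^+=-6.3451
step 6: x_pred=-1.2017  r=6.7117  x^+=3.4629  v^+=-0.4187  a^+=0.3287
step 7: x_pred=3.2687  r=-8.6087  x^+=-2.7143  v^+=-6.6535  a^+=-8.2314

v_post = -6.6535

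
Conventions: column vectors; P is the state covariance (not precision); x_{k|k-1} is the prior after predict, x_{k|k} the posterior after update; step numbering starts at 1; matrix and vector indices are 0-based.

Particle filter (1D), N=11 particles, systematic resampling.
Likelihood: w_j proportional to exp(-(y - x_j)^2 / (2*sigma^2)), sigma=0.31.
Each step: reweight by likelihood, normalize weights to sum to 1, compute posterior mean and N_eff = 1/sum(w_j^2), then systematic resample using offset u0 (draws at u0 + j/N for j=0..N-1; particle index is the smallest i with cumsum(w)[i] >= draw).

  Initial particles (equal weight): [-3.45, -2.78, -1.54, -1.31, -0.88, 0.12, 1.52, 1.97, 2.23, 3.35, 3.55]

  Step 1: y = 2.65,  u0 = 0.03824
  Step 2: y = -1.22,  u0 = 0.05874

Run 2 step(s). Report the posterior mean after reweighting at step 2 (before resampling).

post_mean = 1.9701

step 1: w=[0.0000, 0.0000, 0.0000, 0.0000, 0.0000, 0.0000, 0.0022, 0.1545, 0.6841, 0.1338, 0.0253]  mean=2.3716  Neff=1.9590  idx=[7, 7, 8, 8, 8, 8, 8, 8, 8, 9, 9]
step 2: w=[0.4998, 0.4998, 0.0001, 0.0001, 0.0001, 0.0001, 0.0001, 0.0001, 0.0001, 0.0000, 0.0000]  mean=1.9701  Neff=2.0018  idx=[0, 0, 0, 0, 0, 1, 1, 1, 1, 1, 1]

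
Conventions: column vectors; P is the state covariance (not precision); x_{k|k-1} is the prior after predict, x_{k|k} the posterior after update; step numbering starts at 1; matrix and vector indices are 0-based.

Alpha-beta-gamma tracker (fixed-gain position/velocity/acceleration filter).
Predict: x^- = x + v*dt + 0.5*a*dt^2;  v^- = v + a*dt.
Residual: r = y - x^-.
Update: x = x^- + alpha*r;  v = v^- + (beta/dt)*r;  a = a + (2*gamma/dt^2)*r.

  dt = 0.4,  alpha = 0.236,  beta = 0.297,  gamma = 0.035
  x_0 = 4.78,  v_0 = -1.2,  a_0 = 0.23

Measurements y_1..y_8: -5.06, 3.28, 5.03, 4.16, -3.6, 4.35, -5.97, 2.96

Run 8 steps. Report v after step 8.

step 1: x_pred=4.3184  r=-9.3784  x^+=2.1051  v^+=-8.0715  a^+=-3.8730
step 2: x_pred=-1.4333  r=4.7133  x^+=-0.3210  v^+=-6.1210  a^+=-1.8110
step 3: x_pred=-2.9143  r=7.9443  x^+=-1.0394  v^+=-0.9468  a^+=1.6647
step 4: x_pred=-1.2850  r=5.4450  x^+=0.0000  v^+=3.7620  a^+=4.0468
step 5: x_pred=1.8286  r=-5.4286  x^+=0.5474  v^+=1.3500  a^+=1.6718
step 6: x_pred=1.2212  r=3.1288  x^+=1.9596  v^+=4.3419  a^+=3.0407
step 7: x_pred=3.9396  r=-9.9096  x^+=1.6009  v^+=-1.7997  a^+=-1.2947
step 8: x_pred=0.7774  r=2.1826  x^+=1.2925  v^+=-0.6971  a^+=-0.3399

v_post = -0.6971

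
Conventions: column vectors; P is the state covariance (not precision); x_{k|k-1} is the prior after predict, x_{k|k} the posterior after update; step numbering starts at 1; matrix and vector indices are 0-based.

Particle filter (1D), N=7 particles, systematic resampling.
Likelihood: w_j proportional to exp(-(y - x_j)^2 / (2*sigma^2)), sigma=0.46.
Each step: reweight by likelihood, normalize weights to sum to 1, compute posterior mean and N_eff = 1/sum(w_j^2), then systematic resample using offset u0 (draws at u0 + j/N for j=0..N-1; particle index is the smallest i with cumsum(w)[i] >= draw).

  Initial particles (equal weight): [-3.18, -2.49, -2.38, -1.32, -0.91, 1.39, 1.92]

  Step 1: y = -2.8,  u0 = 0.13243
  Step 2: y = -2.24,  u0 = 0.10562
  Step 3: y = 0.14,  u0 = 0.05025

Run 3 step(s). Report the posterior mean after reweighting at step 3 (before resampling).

post_mean = -2.3981

step 1: w=[0.3272, 0.3667, 0.3034, 0.0026, 0.0001, 0.0000, 0.0000]  mean=-2.6792  Neff=2.9977  idx=[0, 0, 1, 1, 2, 2, 2]
step 2: w=[0.0256, 0.0256, 0.1783, 0.1783, 0.1974, 0.1974, 0.1974]  mean=-2.4602  Neff=5.5013  idx=[2, 3, 3, 4, 5, 6, 6]
step 3: w=[0.0548, 0.0548, 0.0548, 0.2089, 0.2089, 0.2089, 0.2089]  mean=-2.3981  Neff=5.4471  idx=[0, 3, 3, 4, 5, 5, 6]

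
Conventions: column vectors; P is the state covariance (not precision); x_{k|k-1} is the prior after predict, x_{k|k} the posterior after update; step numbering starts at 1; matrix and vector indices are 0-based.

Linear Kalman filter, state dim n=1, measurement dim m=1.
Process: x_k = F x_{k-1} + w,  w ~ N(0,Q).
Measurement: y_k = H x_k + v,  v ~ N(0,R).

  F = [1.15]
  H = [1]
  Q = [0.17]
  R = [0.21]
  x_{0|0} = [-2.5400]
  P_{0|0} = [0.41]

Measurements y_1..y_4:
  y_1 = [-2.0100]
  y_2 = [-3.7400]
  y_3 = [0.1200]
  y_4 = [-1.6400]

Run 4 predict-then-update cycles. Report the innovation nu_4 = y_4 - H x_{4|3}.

step 1: x^-=[-2.9210]  P^-=[0.7122]  S=[0.9222]  K=[0.7723]  nu=[0.9110]  x^+=[-2.2174]  P^+=[0.1622]
step 2: x^-=[-2.5501]  P^-=[0.3845]  S=[0.5945]  K=[0.6468]  nu=[-1.1899]  x^+=[-3.3197]  P^+=[0.1358]
step 3: x^-=[-3.8176]  P^-=[0.3496]  S=[0.5596]  K=[0.6247]  nu=[3.9376]  x^+=[-1.3576]  P^+=[0.1312]
step 4: x^-=[-1.5612]  P^-=[0.3435]  S=[0.5535]  K=[0.6206]  nu=[-0.0788]  x^+=[-1.6101]  P^+=[0.1303]

innov = [-0.0788]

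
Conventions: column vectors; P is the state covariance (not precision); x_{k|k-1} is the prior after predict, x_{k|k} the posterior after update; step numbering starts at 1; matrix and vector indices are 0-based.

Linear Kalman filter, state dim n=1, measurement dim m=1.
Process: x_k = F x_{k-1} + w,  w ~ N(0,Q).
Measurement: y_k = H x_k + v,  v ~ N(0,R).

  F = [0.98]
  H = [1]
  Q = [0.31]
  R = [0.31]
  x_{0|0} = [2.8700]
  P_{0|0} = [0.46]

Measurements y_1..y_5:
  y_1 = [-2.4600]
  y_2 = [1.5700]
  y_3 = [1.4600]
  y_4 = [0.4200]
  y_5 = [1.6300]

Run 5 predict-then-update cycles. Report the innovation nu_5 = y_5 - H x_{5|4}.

innov = [0.9537]

step 1: x^-=[2.8126]  P^-=[0.7518]  S=[1.0618]  K=[0.7080]  nu=[-5.2726]  x^+=[-0.9206]  P^+=[0.2195]
step 2: x^-=[-0.9022]  P^-=[0.5208]  S=[0.8308]  K=[0.6269]  nu=[2.4722]  x^+=[0.6475]  P^+=[0.1943]
step 3: x^-=[0.6346]  P^-=[0.4966]  S=[0.8066]  K=[0.6157]  nu=[0.8254]  x^+=[1.1428]  P^+=[0.1909]
step 4: x^-=[1.1199]  P^-=[0.4933]  S=[0.8033]  K=[0.6141]  nu=[-0.6999]  x^+=[0.6901]  P^+=[0.1904]
step 5: x^-=[0.6763]  P^-=[0.4928]  S=[0.8028]  K=[0.6139]  nu=[0.9537]  x^+=[1.2617]  P^+=[0.1903]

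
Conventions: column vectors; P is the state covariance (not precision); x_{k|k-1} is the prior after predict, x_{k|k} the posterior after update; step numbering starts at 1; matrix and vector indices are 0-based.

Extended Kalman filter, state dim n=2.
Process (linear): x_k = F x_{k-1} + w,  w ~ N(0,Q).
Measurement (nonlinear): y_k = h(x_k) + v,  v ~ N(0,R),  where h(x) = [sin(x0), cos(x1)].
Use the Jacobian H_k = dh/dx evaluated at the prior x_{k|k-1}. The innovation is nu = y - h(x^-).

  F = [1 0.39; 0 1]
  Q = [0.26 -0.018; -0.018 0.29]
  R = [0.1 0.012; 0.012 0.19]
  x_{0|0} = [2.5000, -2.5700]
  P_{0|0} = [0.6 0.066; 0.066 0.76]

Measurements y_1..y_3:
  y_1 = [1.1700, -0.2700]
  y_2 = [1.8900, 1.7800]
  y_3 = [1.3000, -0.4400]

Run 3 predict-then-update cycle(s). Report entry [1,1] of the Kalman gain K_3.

K[1,1] = 0.3619

step 1: x^-=[1.4977, -2.5700]  P^-=[1.0271 0.3444; 0.3444 1.0500]  H_jac=[0.0730 0.0000; 0.0000 0.5410]  S=[0.1055 0.0256; 0.0256 0.4973]  K=[0.6280 0.3423; -0.0393 1.1443]  nu=[0.1727, 0.5710]  x^+=[1.8016, -1.9234]  P^+=[0.9162 0.1342; 0.1342 0.4010]
step 2: x^-=[1.0515, -1.9234]  P^-=[1.3418 0.2726; 0.2726 0.6910]  H_jac=[0.4963 0.0000; 0.0000 0.9385]  S=[0.4305 0.1389; 0.1389 0.7986]  K=[1.5294 0.0542; 0.0552 0.8024]  nu=[1.0218, 2.1253]  x^+=[2.7295, -0.1615]  P^+=[0.3095 0.0305; 0.0305 0.1632]
step 3: x^-=[2.6666, -0.1615]  P^-=[0.6181 0.0762; 0.0762 0.4532]  H_jac=[-0.8893 0.0000; 0.0000 0.1608]  S=[0.5888 0.0011; 0.0011 0.2017]  K=[-0.9337 0.0658; -0.1157 0.3619]  nu=[0.8426, -1.4270]  x^+=[1.7859, -0.7755]  P^+=[0.1041 0.0081; 0.0081 0.4189]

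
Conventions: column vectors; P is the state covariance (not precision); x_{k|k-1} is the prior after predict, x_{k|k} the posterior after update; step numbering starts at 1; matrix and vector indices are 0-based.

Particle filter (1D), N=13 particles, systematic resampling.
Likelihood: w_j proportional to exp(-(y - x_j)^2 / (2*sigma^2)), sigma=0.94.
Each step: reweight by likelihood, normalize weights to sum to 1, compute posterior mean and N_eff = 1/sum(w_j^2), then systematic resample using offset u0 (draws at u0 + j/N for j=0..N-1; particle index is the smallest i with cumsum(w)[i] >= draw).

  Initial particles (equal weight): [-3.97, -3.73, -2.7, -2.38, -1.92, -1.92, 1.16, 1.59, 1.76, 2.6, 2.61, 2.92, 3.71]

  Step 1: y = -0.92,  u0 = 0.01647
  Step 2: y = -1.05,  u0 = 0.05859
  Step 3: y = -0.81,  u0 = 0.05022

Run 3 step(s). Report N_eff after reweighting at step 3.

N_eff = 12.2266

step 1: w=[0.0030, 0.0065, 0.0950, 0.1708, 0.3241, 0.3241, 0.0493, 0.0161, 0.0098, 0.0005, 0.0005, 0.0001, 0.0000]  mean=-1.8406  Neff=3.9818  idx=[2, 2, 3, 3, 4, 4, 4, 4, 5, 5, 5, 5, 6]
step 2: w=[0.0333, 0.0333, 0.0571, 0.0571, 0.1012, 0.1012, 0.1012, 0.1012, 0.1012, 0.1012, 0.1012, 0.1012, 0.0098]  mean=-1.9943  Neff=11.0206  idx=[1, 3, 4, 5, 5, 6, 7, 8, 8, 9, 10, 11, 11]
step 3: w=[0.0226, 0.0423, 0.0850, 0.0850, 0.0850, 0.0850, 0.0850, 0.0850, 0.0850, 0.0850, 0.0850, 0.0850, 0.0850]  mean=-1.9571  Neff=12.2266  idx=[1, 2, 3, 4, 5, 6, 7, 8, 9, 9, 10, 11, 12]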